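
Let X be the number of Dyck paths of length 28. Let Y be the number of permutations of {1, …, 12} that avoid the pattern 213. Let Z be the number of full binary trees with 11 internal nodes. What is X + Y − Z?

Paths of 14 up- and 14 down-steps that never dip below the axis are Dyck paths; their count is C_14. So X = C_14 = 2674440.
For any fixed pattern of length 3, the pattern-avoiding permutations of [12] number C_12. So Y = C_12 = 208012.
The number of full binary trees on 11 internal nodes is the Catalan number C_11. So Z = C_11 = 58786.
X + Y − Z = 2674440 + 208012 − 58786 = 2823666.

2823666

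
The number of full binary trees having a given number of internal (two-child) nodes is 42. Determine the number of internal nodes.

5

Full binary trees with n internal nodes are counted by C_n. The Catalan number equal to 42 is C_5.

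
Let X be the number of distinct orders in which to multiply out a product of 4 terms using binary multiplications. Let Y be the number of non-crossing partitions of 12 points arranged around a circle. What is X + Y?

Bracketing 4 factors into binary products is counted by C_{4−1} = C_3. So X = C_3 = 5.
The non-crossing partitions of [12] form a lattice of size C_12. So Y = C_12 = 208012.
X + Y = 5 + 208012 = 208017.

208017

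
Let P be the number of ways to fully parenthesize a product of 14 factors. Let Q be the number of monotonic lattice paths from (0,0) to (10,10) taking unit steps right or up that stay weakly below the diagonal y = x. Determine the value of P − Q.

Parenthesizations of m factors correspond to full binary trees with m leaves, counted by C_{m−1}; m = 14 gives C_13. So P = C_13 = 742900.
Sub-diagonal monotone paths from (0,0) to (10,10) biject with Dyck paths of semilength 10, giving C_10. So Q = C_10 = 16796.
P − Q = 742900 − 16796 = 726104.

726104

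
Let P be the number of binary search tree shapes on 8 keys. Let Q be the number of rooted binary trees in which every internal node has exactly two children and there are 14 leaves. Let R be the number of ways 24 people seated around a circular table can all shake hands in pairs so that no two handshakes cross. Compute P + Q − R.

Binary trees (left/right distinguished) on n nodes are counted by C_n; here n = 8. So P = C_8 = 1430.
A full binary tree with L leaves has L−1 internal nodes and is counted by C_{L−1}; L = 14 gives C_13. So Q = C_13 = 742900.
With 24 = 2·12 people, non-crossing handshake pairings are non-crossing perfect matchings on a circle, counted by C_12. So R = C_12 = 208012.
P + Q − R = 1430 + 742900 − 208012 = 536318.

536318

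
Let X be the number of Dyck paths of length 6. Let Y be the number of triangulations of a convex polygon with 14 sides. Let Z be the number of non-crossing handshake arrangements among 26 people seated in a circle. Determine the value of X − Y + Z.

534893

A Dyck path with 3 up-steps and 3 down-steps has semilength 3, so there are C_3 of them. So X = C_3 = 5.
The number of triangulations of a 14-gon is the Catalan number C_12 (index = sides − 2). So Y = C_12 = 208012.
Non-crossing handshake pairings of 2n people are counted by C_n; 26 people gives n = 13. So Z = C_13 = 742900.
X − Y + Z = 5 − 208012 + 742900 = 534893.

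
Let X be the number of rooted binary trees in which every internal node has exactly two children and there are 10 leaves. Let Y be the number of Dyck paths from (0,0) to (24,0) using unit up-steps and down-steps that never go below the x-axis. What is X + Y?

212874

Full binary trees with 10 leaves have 10−1 = 9 internal nodes, so there are C_9 of them. So X = C_9 = 4862.
Dyck paths of semilength n (length 2n) are counted by C_n; here n = 12. So Y = C_12 = 208012.
X + Y = 4862 + 208012 = 212874.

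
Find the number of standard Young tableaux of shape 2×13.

Standard Young tableaux of shape 2×n are counted by C_n; here n = 13.
C_13 = 742900.

742900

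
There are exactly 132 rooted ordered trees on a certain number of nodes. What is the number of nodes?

7

Rooted ordered trees on m nodes are counted by C_{m−1}. The Catalan number equal to 132 is C_6.
So the index is 6, and the number of nodes is 6 + 1 = 7.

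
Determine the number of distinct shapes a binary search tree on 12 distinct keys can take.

208012

There are C_n binary search tree shapes on n keys; with n = 12 that is C_12.
C_12 = 208012.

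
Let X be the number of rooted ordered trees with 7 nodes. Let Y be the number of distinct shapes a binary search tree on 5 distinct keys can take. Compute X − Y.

A rooted plane tree on 7 nodes has 6 edges, and such trees are counted by C_6. So X = C_6 = 132.
Binary trees (left/right distinguished) on n nodes are counted by C_n; here n = 5. So Y = C_5 = 42.
X − Y = 132 − 42 = 90.

90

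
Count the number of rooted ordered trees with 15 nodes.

Rooted ordered (plane) trees on m nodes have m−1 edges and are counted by C_{m−1}; m = 15 gives C_14.
C_14 = 2674440.

2674440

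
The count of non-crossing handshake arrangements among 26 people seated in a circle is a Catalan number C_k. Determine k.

13

Non-crossing handshake pairings of 2n people are counted by C_n; 26 people gives n = 13.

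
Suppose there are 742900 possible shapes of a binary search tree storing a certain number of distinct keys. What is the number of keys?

Binary search tree shapes on n keys are counted by C_n. Since C_13 = 742900, the index is 13.

13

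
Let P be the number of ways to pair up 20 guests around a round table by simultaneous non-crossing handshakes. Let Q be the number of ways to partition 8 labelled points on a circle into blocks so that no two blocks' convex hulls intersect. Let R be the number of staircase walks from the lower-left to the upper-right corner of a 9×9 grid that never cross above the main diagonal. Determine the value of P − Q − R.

10504

With 20 = 2·10 people, non-crossing handshake pairings are non-crossing perfect matchings on a circle, counted by C_10. So P = C_10 = 16796.
The non-crossing partitions of [8] form a lattice of size C_8. So Q = C_8 = 1430.
Monotone paths in an n×n grid that stay weakly below the diagonal are counted by C_n; here n = 9. So R = C_9 = 4862.
P − Q − R = 16796 − 1430 − 4862 = 10504.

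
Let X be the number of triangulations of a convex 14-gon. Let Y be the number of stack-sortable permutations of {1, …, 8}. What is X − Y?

Triangulations of a convex m-gon are counted by C_{m−2}; with m = 14 this is C_12. So X = C_12 = 208012.
Stack-sortable permutations are exactly the 231-avoiding ones, counted by C_n; here n = 8. So Y = C_8 = 1430.
X − Y = 208012 − 1430 = 206582.

206582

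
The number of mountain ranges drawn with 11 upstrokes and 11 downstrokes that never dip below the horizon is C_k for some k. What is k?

11

A Dyck path with 11 up-steps and 11 down-steps has semilength 11, so there are C_11 of them.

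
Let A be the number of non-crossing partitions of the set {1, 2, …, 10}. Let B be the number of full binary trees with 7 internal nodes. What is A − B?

16367

Non-crossing partitions of an n-element set are counted by C_n; here n = 10. So A = C_10 = 16796.
Full binary trees with n internal nodes are counted by C_n; here n = 7. So B = C_7 = 429.
A − B = 16796 − 429 = 16367.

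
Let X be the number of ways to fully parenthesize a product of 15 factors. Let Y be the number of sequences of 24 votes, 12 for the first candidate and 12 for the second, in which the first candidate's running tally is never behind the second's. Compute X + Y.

2882452

Parenthesizations of m factors correspond to full binary trees with m leaves, counted by C_{m−1}; m = 15 gives C_14. So X = C_14 = 2674440.
Reading a vote for the leader as '(' and for the other as ')' turns such a sequence into a balanced string of 12 pairs, so the count is C_12. So Y = C_12 = 208012.
X + Y = 2674440 + 208012 = 2882452.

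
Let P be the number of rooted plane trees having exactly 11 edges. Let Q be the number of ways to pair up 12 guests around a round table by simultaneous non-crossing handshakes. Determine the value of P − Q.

58654

Rooted ordered trees with n edges are counted by C_n; here n = 11. So P = C_11 = 58786.
With 12 = 2·6 people, non-crossing handshake pairings are non-crossing perfect matchings on a circle, counted by C_6. So Q = C_6 = 132.
P − Q = 58786 − 132 = 58654.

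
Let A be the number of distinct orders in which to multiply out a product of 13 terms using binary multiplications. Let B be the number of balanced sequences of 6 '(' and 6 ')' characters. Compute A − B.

207880

Bracketing 13 factors into binary products is counted by C_{13−1} = C_12. So A = C_12 = 208012.
A balanced arrangement of 6 bracket pairs is a Dyck word of semilength 6, so the count is C_6. So B = C_6 = 132.
A − B = 208012 − 132 = 207880.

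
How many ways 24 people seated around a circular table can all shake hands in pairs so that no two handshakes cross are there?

208012

With 24 = 2·12 people, non-crossing handshake pairings are non-crossing perfect matchings on a circle, counted by C_12.
C_12 = C_11 · 2(2·11+1)/(11+2) = 58786 · 46/13 = 208012.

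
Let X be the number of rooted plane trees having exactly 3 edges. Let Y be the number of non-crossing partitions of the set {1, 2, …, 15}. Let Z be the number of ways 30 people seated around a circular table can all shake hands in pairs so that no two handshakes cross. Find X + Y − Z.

5

A rooted plane tree with 3 edges has 4 nodes, and the count is C_3. So X = C_3 = 5.
The non-crossing partitions of [15] form a lattice of size C_15. So Y = C_15 = 9694845.
With 30 = 2·15 people, non-crossing handshake pairings are non-crossing perfect matchings on a circle, counted by C_15. So Z = C_15 = 9694845.
X + Y − Z = 5 + 9694845 − 9694845 = 5.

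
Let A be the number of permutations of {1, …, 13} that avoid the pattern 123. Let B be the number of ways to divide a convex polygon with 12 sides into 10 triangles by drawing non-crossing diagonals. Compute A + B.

759696

For any fixed pattern of length 3, the pattern-avoiding permutations of [13] number C_13. So A = C_13 = 742900.
Triangulations of a convex m-gon are counted by C_{m−2}; with m = 12 this is C_10. So B = C_10 = 16796.
A + B = 742900 + 16796 = 759696.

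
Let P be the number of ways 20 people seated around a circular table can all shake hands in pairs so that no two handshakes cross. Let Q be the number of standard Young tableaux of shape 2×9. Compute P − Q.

11934

With 20 = 2·10 people, non-crossing handshake pairings are non-crossing perfect matchings on a circle, counted by C_10. So P = C_10 = 16796.
By the hook-length formula (or a Dyck-path bijection), SYT of shape 2×9 number C_9. So Q = C_9 = 4862.
P − Q = 16796 − 4862 = 11934.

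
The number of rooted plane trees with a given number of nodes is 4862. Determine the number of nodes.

10

Rooted ordered trees on m nodes are counted by C_{m−1}. The Catalan number equal to 4862 is C_9.
So the index is 9, and the number of nodes is 9 + 1 = 10.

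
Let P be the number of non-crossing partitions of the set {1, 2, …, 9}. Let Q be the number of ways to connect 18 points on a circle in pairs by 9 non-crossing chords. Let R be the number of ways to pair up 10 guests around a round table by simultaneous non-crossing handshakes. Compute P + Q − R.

9682

Non-crossing partitions of an n-element set are counted by C_n; here n = 9. So P = C_9 = 4862.
Non-crossing perfect matchings of 2n points on a circle are counted by C_n; with 18 points, n = 9. So Q = C_9 = 4862.
With 10 = 2·5 people, non-crossing handshake pairings are non-crossing perfect matchings on a circle, counted by C_5. So R = C_5 = 42.
P + Q − R = 4862 + 4862 − 42 = 9682.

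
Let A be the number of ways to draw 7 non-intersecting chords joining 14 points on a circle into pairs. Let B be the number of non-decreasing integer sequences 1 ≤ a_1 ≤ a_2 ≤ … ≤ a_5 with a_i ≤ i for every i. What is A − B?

Pairing 14 circle points by 7 non-crossing chords gives C_7 matchings. So A = C_7 = 429.
Weakly increasing sequences with a_i ≤ i biject with Dyck paths of semilength 5, so there are C_5. So B = C_5 = 42.
A − B = 429 − 42 = 387.

387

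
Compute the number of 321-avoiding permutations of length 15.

Permutations of [n] avoiding any single length-3 pattern are counted by C_n; here n = 15.
C_15 = C(30,15)/16 = 155117520/16 = 9694845.

9694845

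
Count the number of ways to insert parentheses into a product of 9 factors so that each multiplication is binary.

Parenthesizations of m factors correspond to full binary trees with m leaves, counted by C_{m−1}; m = 9 gives C_8.
C_8 = 1430.

1430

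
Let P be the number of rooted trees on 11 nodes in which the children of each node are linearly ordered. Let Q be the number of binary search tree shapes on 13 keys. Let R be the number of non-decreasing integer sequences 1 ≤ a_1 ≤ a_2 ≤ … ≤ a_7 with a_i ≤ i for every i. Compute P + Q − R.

759267

Rooted ordered (plane) trees on m nodes have m−1 edges and are counted by C_{m−1}; m = 11 gives C_10. So P = C_10 = 16796.
Binary trees (left/right distinguished) on n nodes are counted by C_n; here n = 13. So Q = C_13 = 742900.
Such sub-staircase sequences of length n are counted by C_n; here n = 7. So R = C_7 = 429.
P + Q − R = 16796 + 742900 − 429 = 759267.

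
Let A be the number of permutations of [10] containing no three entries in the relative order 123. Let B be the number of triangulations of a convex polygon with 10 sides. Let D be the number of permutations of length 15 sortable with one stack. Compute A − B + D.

9710211

Permutations of [n] avoiding any single length-3 pattern are counted by C_n; here n = 10. So A = C_10 = 16796.
A convex 10-gon is triangulated into 8 triangles, and the number of such triangulations is the Catalan number C_{10−2} = C_8. So B = C_8 = 1430.
Stack-sortable permutations are exactly the 231-avoiding ones, counted by C_n; here n = 15. So D = C_15 = 9694845.
A − B + D = 16796 − 1430 + 9694845 = 9710211.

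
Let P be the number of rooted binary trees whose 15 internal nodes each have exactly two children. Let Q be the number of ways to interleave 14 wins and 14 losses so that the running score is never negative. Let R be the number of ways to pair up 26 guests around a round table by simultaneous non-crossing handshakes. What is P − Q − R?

Full binary trees with n internal nodes are counted by C_n; here n = 15. So P = C_15 = 9694845.
Reading a vote for the leader as '(' and for the other as ')' turns such a sequence into a balanced string of 14 pairs, so the count is C_14. So Q = C_14 = 2674440.
With 26 = 2·13 people, non-crossing handshake pairings are non-crossing perfect matchings on a circle, counted by C_13. So R = C_13 = 742900.
P − Q − R = 9694845 − 2674440 − 742900 = 6277505.

6277505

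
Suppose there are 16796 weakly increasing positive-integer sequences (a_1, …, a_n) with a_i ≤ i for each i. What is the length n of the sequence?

10

Such sub-staircase sequences of length n are counted by C_n; 16796 = C_10.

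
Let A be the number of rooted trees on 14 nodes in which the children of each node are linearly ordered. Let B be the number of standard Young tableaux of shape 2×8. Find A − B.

741470

A rooted plane tree on 14 nodes has 13 edges, and such trees are counted by C_13. So A = C_13 = 742900.
Standard Young tableaux of shape 2×n are counted by C_n; here n = 8. So B = C_8 = 1430.
A − B = 742900 − 1430 = 741470.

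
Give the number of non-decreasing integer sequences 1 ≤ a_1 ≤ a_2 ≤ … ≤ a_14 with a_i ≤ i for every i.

2674440

Such sub-staircase sequences of length n are counted by C_n; here n = 14.
C_14 = C(28,14)/15 = 40116600/15 = 2674440.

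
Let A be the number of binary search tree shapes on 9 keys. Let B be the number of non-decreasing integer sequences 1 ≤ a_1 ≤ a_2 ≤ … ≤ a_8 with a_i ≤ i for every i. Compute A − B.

3432

There are C_n binary search tree shapes on n keys; with n = 9 that is C_9. So A = C_9 = 4862.
Weakly increasing sequences with a_i ≤ i biject with Dyck paths of semilength 8, so there are C_8. So B = C_8 = 1430.
A − B = 4862 − 1430 = 3432.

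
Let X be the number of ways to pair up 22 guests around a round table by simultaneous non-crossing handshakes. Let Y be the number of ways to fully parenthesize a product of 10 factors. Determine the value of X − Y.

53924

Non-crossing handshake pairings of 2n people are counted by C_n; 22 people gives n = 11. So X = C_11 = 58786.
Ways to associate a product of 10 factors correspond to binary trees on 10 leaves, so the count is C_9. So Y = C_9 = 4862.
X − Y = 58786 − 4862 = 53924.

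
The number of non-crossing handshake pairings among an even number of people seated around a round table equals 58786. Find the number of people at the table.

Non-crossing handshake pairings of 2n people are counted by C_n. The Catalan number equal to 58786 is C_11.
So n = 11, and there are 2n = 22 people.

22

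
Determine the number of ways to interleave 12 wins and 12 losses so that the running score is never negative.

208012

Reading a vote for the leader as '(' and for the other as ')' turns such a sequence into a balanced string of 12 pairs, so the count is C_12.
C_12 = 208012.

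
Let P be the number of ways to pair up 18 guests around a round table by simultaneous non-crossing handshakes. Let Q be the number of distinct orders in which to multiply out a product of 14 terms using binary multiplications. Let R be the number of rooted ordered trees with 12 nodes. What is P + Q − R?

688976

Non-crossing handshake pairings of 2n people are counted by C_n; 18 people gives n = 9. So P = C_9 = 4862.
Bracketing 14 factors into binary products is counted by C_{14−1} = C_13. So Q = C_13 = 742900.
Rooted ordered (plane) trees on m nodes have m−1 edges and are counted by C_{m−1}; m = 12 gives C_11. So R = C_11 = 58786.
P + Q − R = 4862 + 742900 − 58786 = 688976.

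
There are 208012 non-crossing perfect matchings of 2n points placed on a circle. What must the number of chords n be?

12

Non-crossing pairings of 2n points on a circle are counted by C_n. Since C_12 = 208012, the index is 12.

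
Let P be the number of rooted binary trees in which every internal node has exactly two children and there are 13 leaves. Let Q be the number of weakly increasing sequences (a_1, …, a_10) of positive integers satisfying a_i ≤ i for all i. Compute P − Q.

Full binary trees with 13 leaves have 13−1 = 12 internal nodes, so there are C_12 of them. So P = C_12 = 208012.
Such sub-staircase sequences of length n are counted by C_n; here n = 10. So Q = C_10 = 16796.
P − Q = 208012 − 16796 = 191216.

191216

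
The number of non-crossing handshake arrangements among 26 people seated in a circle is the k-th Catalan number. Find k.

13

With 26 = 2·13 people, non-crossing handshake pairings are non-crossing perfect matchings on a circle, counted by C_13.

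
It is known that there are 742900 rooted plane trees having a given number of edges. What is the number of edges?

Rooted ordered trees with n edges are counted by C_n; 742900 = C_13.

13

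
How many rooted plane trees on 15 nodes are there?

2674440

A rooted plane tree on 15 nodes has 14 edges, and such trees are counted by C_14.
C_14 = C(28,14)/15 = 40116600/15 = 2674440.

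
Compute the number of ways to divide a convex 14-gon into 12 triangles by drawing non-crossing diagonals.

A convex 14-gon is triangulated into 12 triangles, and the number of such triangulations is the Catalan number C_{14−2} = C_12.
C_12 = C(24,12)/13 = 2704156/13 = 208012.

208012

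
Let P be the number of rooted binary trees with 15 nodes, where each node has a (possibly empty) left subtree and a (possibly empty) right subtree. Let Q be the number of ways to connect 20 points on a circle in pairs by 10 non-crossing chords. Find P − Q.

9678049

There are C_n binary search tree shapes on n keys; with n = 15 that is C_15. So P = C_15 = 9694845.
Non-crossing perfect matchings of 2n points on a circle are counted by C_n; with 20 points, n = 10. So Q = C_10 = 16796.
P − Q = 9694845 − 16796 = 9678049.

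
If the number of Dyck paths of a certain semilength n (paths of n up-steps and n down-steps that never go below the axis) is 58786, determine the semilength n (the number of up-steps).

Dyck paths of semilength n are counted by C_n; 58786 = C_11.

11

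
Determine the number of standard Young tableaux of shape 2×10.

By the hook-length formula (or a Dyck-path bijection), SYT of shape 2×10 number C_10.
C_10 = 16796.

16796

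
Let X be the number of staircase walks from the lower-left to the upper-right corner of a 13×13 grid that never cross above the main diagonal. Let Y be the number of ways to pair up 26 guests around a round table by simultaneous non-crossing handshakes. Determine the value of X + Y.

Sub-diagonal monotone paths from (0,0) to (13,13) biject with Dyck paths of semilength 13, giving C_13. So X = C_13 = 742900.
Non-crossing handshake pairings of 2n people are counted by C_n; 26 people gives n = 13. So Y = C_13 = 742900.
X + Y = 742900 + 742900 = 1485800.

1485800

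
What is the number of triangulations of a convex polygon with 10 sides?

1430

Triangulations of a convex m-gon are counted by C_{m−2}; with m = 10 this is C_8.
C_8 = C_7 · 2(2·7+1)/(7+2) = 429 · 30/9 = 1430.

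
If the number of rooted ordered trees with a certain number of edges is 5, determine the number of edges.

Rooted ordered trees with n edges are counted by C_n. Since C_3 = 5, the index is 3.

3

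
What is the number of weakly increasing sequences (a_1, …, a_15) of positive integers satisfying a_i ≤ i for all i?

9694845

Such sub-staircase sequences of length n are counted by C_n; here n = 15.
C_15 = C(30,15)/16 = 155117520/16 = 9694845.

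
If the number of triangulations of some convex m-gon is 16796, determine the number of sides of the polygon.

Triangulations of a convex m-gon are counted by C_{m−2}, and C_10 = 16796.
So m − 2 = 10, giving m = 12 sides.

12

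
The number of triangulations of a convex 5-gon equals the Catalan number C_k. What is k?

A convex 5-gon is triangulated into 3 triangles, and the number of such triangulations is the Catalan number C_{5−2} = C_3.

3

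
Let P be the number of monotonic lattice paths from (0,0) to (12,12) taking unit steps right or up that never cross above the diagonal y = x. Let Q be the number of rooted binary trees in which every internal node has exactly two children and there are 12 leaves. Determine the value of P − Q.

149226

Sub-diagonal monotone paths from (0,0) to (12,12) biject with Dyck paths of semilength 12, giving C_12. So P = C_12 = 208012.
A full binary tree with L leaves has L−1 internal nodes and is counted by C_{L−1}; L = 12 gives C_11. So Q = C_11 = 58786.
P − Q = 208012 − 58786 = 149226.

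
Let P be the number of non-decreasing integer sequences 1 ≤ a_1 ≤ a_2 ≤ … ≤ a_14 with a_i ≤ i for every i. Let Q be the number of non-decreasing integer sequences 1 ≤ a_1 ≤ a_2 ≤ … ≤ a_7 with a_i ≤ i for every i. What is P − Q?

Such sub-staircase sequences of length n are counted by C_n; here n = 14. So P = C_14 = 2674440.
Such sub-staircase sequences of length n are counted by C_n; here n = 7. So Q = C_7 = 429.
P − Q = 2674440 − 429 = 2674011.

2674011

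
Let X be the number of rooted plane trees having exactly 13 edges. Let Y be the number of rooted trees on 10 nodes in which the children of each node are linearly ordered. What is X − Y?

A rooted plane tree with 13 edges has 14 nodes, and the count is C_13. So X = C_13 = 742900.
A rooted plane tree on 10 nodes has 9 edges, and such trees are counted by C_9. So Y = C_9 = 4862.
X − Y = 742900 − 4862 = 738038.

738038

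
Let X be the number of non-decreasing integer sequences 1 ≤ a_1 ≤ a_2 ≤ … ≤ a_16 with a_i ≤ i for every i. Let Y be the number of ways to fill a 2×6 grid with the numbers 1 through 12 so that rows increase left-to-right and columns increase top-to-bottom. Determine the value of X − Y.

35357538

Such sub-staircase sequences of length n are counted by C_n; here n = 16. So X = C_16 = 35357670.
Standard Young tableaux of shape 2×n are counted by C_n; here n = 6. So Y = C_6 = 132.
X − Y = 35357670 − 132 = 35357538.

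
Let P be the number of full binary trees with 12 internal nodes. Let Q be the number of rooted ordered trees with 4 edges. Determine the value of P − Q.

207998

The number of full binary trees on 12 internal nodes is the Catalan number C_12. So P = C_12 = 208012.
A rooted plane tree with 4 edges has 5 nodes, and the count is C_4. So Q = C_4 = 14.
P − Q = 208012 − 14 = 207998.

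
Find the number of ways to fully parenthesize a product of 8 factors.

429

Ways to associate a product of 8 factors correspond to binary trees on 8 leaves, so the count is C_7.
C_7 = C_6 · 2(2·6+1)/(6+2) = 132 · 26/8 = 429.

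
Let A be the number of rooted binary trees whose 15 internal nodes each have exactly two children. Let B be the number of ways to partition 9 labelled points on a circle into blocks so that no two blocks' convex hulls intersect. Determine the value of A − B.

9689983

Full binary trees with n internal nodes are counted by C_n; here n = 15. So A = C_15 = 9694845.
Non-crossing partitions of an n-element set are counted by C_n; here n = 9. So B = C_9 = 4862.
A − B = 9694845 − 4862 = 9689983.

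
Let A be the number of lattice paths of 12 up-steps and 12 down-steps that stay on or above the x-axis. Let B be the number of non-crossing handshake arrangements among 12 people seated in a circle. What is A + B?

Dyck paths of semilength n (length 2n) are counted by C_n; here n = 12. So A = C_12 = 208012.
Non-crossing handshake pairings of 2n people are counted by C_n; 12 people gives n = 6. So B = C_6 = 132.
A + B = 208012 + 132 = 208144.

208144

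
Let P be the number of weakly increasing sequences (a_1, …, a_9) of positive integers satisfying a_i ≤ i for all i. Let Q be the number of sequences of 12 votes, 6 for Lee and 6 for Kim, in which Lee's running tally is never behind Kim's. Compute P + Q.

Such sub-staircase sequences of length n are counted by C_n; here n = 9. So P = C_9 = 4862.
Reading a vote for the leader as '(' and for the other as ')' turns such a sequence into a balanced string of 6 pairs, so the count is C_6. So Q = C_6 = 132.
P + Q = 4862 + 132 = 4994.

4994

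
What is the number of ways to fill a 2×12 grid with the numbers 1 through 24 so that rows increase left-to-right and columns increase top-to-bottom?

Standard Young tableaux of shape 2×n are counted by C_n; here n = 12.
C_12 = C(24,12)/13 = 2704156/13 = 208012.

208012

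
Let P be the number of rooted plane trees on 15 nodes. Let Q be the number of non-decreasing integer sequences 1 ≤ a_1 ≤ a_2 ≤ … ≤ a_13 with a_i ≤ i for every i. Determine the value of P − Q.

A rooted plane tree on 15 nodes has 14 edges, and such trees are counted by C_14. So P = C_14 = 2674440.
Weakly increasing sequences with a_i ≤ i biject with Dyck paths of semilength 13, so there are C_13. So Q = C_13 = 742900.
P − Q = 2674440 − 742900 = 1931540.

1931540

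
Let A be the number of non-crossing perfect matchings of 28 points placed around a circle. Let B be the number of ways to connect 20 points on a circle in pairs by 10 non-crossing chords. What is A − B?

2657644

Non-crossing perfect matchings of 2n points on a circle are counted by C_n; with 28 points, n = 14. So A = C_14 = 2674440.
Pairing 20 circle points by 10 non-crossing chords gives C_10 matchings. So B = C_10 = 16796.
A − B = 2674440 − 16796 = 2657644.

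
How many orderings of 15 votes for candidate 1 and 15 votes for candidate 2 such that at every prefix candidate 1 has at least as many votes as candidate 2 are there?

9694845

Ballot sequences with n votes each where one side never trails are Dyck words, counted by C_n; here n = 15.
C_15 = 9694845.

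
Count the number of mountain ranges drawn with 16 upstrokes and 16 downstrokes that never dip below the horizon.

35357670

Dyck paths of semilength n (length 2n) are counted by C_n; here n = 16.
C_16 = C_15 · 2(2·15+1)/(15+2) = 9694845 · 62/17 = 35357670.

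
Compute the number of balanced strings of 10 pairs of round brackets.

Balanced strings of n pairs of brackets are counted by C_n; here n = 10.
C_10 = 16796.

16796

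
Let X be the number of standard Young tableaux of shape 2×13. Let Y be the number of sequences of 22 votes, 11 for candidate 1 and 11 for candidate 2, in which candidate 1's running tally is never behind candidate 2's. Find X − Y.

Standard Young tableaux of shape 2×n are counted by C_n; here n = 13. So X = C_13 = 742900.
Reading a vote for the leader as '(' and for the other as ')' turns such a sequence into a balanced string of 11 pairs, so the count is C_11. So Y = C_11 = 58786.
X − Y = 742900 − 58786 = 684114.

684114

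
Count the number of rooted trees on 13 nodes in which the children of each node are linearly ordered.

208012

A rooted plane tree on 13 nodes has 12 edges, and such trees are counted by C_12.
C_12 = C(24,12)/13 = 2704156/13 = 208012.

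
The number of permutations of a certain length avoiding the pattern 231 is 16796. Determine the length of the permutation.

Permutations of [n] avoiding a fixed length-3 pattern are counted by C_n, and C_10 = 16796.

10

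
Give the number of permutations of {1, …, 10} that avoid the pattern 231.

For any fixed pattern of length 3, the pattern-avoiding permutations of [10] number C_10.
C_10 = 16796.

16796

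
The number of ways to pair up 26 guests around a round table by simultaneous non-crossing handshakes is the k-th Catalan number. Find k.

13

With 26 = 2·13 people, non-crossing handshake pairings are non-crossing perfect matchings on a circle, counted by C_13.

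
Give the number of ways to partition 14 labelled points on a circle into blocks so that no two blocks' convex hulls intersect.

2674440

Non-crossing partitions of an n-element set are counted by C_n; here n = 14.
C_14 = 2674440.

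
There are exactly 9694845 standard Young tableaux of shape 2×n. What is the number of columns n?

Standard Young tableaux of shape 2×n are counted by C_n, and C_15 = 9694845.

15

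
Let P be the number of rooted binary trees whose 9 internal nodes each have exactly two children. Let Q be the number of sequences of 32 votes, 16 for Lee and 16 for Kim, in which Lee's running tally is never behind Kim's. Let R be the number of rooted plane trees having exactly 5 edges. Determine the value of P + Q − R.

The number of full binary trees on 9 internal nodes is the Catalan number C_9. So P = C_9 = 4862.
Reading a vote for the leader as '(' and for the other as ')' turns such a sequence into a balanced string of 16 pairs, so the count is C_16. So Q = C_16 = 35357670.
A rooted plane tree with 5 edges has 6 nodes, and the count is C_5. So R = C_5 = 42.
P + Q − R = 4862 + 35357670 − 42 = 35362490.

35362490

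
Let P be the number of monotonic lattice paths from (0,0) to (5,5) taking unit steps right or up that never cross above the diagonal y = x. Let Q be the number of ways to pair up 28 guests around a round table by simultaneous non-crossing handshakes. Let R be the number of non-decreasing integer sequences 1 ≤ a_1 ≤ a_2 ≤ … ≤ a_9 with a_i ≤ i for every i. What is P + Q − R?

Sub-diagonal monotone paths from (0,0) to (5,5) biject with Dyck paths of semilength 5, giving C_5. So P = C_5 = 42.
With 28 = 2·14 people, non-crossing handshake pairings are non-crossing perfect matchings on a circle, counted by C_14. So Q = C_14 = 2674440.
Such sub-staircase sequences of length n are counted by C_n; here n = 9. So R = C_9 = 4862.
P + Q − R = 42 + 2674440 − 4862 = 2669620.

2669620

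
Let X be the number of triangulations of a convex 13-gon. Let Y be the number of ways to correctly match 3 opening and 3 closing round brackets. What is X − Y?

The number of triangulations of a 13-gon is the Catalan number C_11 (index = sides − 2). So X = C_11 = 58786.
With 3 pairs the number of balanced bracket strings is the Catalan number C_3. So Y = C_3 = 5.
X − Y = 58786 − 5 = 58781.

58781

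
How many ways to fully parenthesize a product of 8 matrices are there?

Ways to associate a product of 8 factors correspond to binary trees on 8 leaves, so the count is C_7.
C_7 = C_6 · 2(2·6+1)/(6+2) = 132 · 26/8 = 429.

429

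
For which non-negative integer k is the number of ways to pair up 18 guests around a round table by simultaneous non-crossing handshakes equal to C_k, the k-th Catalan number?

With 18 = 2·9 people, non-crossing handshake pairings are non-crossing perfect matchings on a circle, counted by C_9.

9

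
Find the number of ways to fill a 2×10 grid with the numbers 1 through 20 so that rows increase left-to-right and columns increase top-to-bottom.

By the hook-length formula (or a Dyck-path bijection), SYT of shape 2×10 number C_10.
C_10 = C_9 · 2(2·9+1)/(9+2) = 4862 · 38/11 = 16796.

16796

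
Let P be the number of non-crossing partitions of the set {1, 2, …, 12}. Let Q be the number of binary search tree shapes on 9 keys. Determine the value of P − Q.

Non-crossing partitions of an n-element set are counted by C_n; here n = 12. So P = C_12 = 208012.
Rooted binary trees with 9 nodes (each child slot possibly empty) number C_9. So Q = C_9 = 4862.
P − Q = 208012 − 4862 = 203150.

203150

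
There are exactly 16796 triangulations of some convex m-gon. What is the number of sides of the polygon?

12

Triangulations of a convex m-gon are counted by C_{m−2}, and C_10 = 16796.
So m − 2 = 10, giving m = 12 sides.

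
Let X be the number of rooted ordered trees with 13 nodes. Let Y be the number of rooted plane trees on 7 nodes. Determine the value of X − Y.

207880

Rooted ordered (plane) trees on m nodes have m−1 edges and are counted by C_{m−1}; m = 13 gives C_12. So X = C_12 = 208012.
A rooted plane tree on 7 nodes has 6 edges, and such trees are counted by C_6. So Y = C_6 = 132.
X − Y = 208012 − 132 = 207880.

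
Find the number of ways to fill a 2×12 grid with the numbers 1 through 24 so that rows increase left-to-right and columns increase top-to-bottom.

208012

By the hook-length formula (or a Dyck-path bijection), SYT of shape 2×12 number C_12.
C_12 = 208012.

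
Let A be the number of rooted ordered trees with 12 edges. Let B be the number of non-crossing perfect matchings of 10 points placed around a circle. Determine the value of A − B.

A rooted plane tree with 12 edges has 13 nodes, and the count is C_12. So A = C_12 = 208012.
Non-crossing perfect matchings of 2n points on a circle are counted by C_n; with 10 points, n = 5. So B = C_5 = 42.
A − B = 208012 − 42 = 207970.

207970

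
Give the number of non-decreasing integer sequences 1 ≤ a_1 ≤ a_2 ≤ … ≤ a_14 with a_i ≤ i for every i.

Weakly increasing sequences with a_i ≤ i biject with Dyck paths of semilength 14, so there are C_14.
C_14 = C_13 · 2(2·13+1)/(13+2) = 742900 · 54/15 = 2674440.

2674440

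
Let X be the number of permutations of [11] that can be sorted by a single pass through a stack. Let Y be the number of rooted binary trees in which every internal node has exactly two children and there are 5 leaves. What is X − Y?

Stack-sortable permutations are exactly the 231-avoiding ones, counted by C_n; here n = 11. So X = C_11 = 58786.
Full binary trees with 5 leaves have 5−1 = 4 internal nodes, so there are C_4 of them. So Y = C_4 = 14.
X − Y = 58786 − 14 = 58772.

58772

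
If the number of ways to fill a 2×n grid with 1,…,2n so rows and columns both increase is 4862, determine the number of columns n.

Standard Young tableaux of shape 2×n are counted by C_n, and C_9 = 4862.

9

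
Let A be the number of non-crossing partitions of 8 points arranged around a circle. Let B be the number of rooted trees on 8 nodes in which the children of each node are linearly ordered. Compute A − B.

Non-crossing partitions of an n-element set are counted by C_n; here n = 8. So A = C_8 = 1430.
A rooted plane tree on 8 nodes has 7 edges, and such trees are counted by C_7. So B = C_7 = 429.
A − B = 1430 − 429 = 1001.

1001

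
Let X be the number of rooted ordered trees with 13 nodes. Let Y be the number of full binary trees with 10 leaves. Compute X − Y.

203150

Rooted ordered (plane) trees on m nodes have m−1 edges and are counted by C_{m−1}; m = 13 gives C_12. So X = C_12 = 208012.
A full binary tree with L leaves has L−1 internal nodes and is counted by C_{L−1}; L = 10 gives C_9. So Y = C_9 = 4862.
X − Y = 208012 − 4862 = 203150.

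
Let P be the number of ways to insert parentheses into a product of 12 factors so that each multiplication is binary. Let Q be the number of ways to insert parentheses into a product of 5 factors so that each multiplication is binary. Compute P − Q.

Parenthesizations of m factors correspond to full binary trees with m leaves, counted by C_{m−1}; m = 12 gives C_11. So P = C_11 = 58786.
Ways to associate a product of 5 factors correspond to binary trees on 5 leaves, so the count is C_4. So Q = C_4 = 14.
P − Q = 58786 − 14 = 58772.

58772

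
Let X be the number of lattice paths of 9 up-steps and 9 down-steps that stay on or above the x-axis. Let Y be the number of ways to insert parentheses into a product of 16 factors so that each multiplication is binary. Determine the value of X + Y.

Dyck paths of semilength n (length 2n) are counted by C_n; here n = 9. So X = C_9 = 4862.
Ways to associate a product of 16 factors correspond to binary trees on 16 leaves, so the count is C_15. So Y = C_15 = 9694845.
X + Y = 4862 + 9694845 = 9699707.

9699707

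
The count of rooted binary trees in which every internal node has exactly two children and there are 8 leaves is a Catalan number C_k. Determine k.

A full binary tree with L leaves has L−1 internal nodes and is counted by C_{L−1}; L = 8 gives C_7.

7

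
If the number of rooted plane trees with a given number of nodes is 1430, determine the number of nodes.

Rooted ordered trees on m nodes are counted by C_{m−1}. The Catalan number equal to 1430 is C_8.
So the index is 8, and the number of nodes is 8 + 1 = 9.

9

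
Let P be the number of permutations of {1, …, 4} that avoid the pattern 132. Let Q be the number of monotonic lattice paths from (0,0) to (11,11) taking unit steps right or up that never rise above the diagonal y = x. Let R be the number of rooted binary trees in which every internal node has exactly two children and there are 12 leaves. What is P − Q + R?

Permutations of [n] avoiding any single length-3 pattern are counted by C_n; here n = 4. So P = C_4 = 14.
Sub-diagonal monotone paths from (0,0) to (11,11) biject with Dyck paths of semilength 11, giving C_11. So Q = C_11 = 58786.
A full binary tree with L leaves has L−1 internal nodes and is counted by C_{L−1}; L = 12 gives C_11. So R = C_11 = 58786.
P − Q + R = 14 − 58786 + 58786 = 14.

14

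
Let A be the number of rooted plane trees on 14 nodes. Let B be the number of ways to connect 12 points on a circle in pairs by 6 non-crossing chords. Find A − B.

742768

Rooted ordered (plane) trees on m nodes have m−1 edges and are counted by C_{m−1}; m = 14 gives C_13. So A = C_13 = 742900.
Pairing 12 circle points by 6 non-crossing chords gives C_6 matchings. So B = C_6 = 132.
A − B = 742900 − 132 = 742768.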